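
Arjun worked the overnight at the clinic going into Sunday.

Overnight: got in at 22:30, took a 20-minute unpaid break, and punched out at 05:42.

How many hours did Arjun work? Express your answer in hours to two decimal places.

Overnight: 22:30 → midnight = 1 h 30 min; midnight → 05:42 = 5 h 42 min; span 7 h 12 min; less 20 min break → 6 h 52 min

6.87 hours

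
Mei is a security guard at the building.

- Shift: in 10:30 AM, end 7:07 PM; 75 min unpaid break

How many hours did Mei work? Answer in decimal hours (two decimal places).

7.37 hours

Shift: 10:30 AM–7:07 PM = 8 h 37 min; less 75 min break → 7 h 22 min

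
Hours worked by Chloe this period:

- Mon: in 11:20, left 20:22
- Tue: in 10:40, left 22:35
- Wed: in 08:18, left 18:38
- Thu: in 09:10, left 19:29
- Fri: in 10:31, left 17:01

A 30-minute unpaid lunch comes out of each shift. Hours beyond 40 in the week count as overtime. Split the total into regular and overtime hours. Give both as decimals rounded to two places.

Regular 40.00 hours, overtime 5.60 hours

Mon: 11:20–20:22 = 9 h 2 min; less 30 min break → 8 h 32 min
Tue: 10:40–22:35 = 11 h 55 min; less 30 min break → 11 h 25 min
Wed: 08:18–18:38 = 10 h 20 min; less 30 min break → 9 h 50 min
Thu: 09:10–19:29 = 10 h 19 min; less 30 min break → 9 h 49 min
Fri: 10:31–17:01 = 6 h 30 min; less 30 min break → 6 h 0 min
Total worked: 45 h 36 min = 45.60 h.
Threshold 40 h → overtime 5 h 36 min, regular 40 h 0 min.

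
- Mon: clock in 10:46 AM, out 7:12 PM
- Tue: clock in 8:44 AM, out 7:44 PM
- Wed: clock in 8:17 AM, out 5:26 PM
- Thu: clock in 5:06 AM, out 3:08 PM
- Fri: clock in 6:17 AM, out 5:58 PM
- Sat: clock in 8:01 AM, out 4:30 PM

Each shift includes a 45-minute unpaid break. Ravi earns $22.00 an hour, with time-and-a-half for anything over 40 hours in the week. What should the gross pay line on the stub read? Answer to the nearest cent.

Mon: 10:46 AM–7:12 PM = 8 h 26 min; less 45 min break → 7 h 41 min
Tue: 8:44 AM–7:44 PM = 11 h 0 min; less 45 min break → 10 h 15 min
Wed: 8:17 AM–5:26 PM = 9 h 9 min; less 45 min break → 8 h 24 min
Thu: 5:06 AM–3:08 PM = 10 h 2 min; less 45 min break → 9 h 17 min
Fri: 6:17 AM–5:58 PM = 11 h 41 min; less 45 min break → 10 h 56 min
Sat: 8:01 AM–4:30 PM = 8 h 29 min; less 45 min break → 7 h 44 min
Total worked: 54 h 17 min = 3257 min.
Regular 40 h 0 min = 2400 min at $22.00/h; overtime 14 h 17 min = 857 min at $33.00/h.
Pay = (2400 × $22.00 + 857 × $33.00) ÷ 60 = $1351.35.

$1351.35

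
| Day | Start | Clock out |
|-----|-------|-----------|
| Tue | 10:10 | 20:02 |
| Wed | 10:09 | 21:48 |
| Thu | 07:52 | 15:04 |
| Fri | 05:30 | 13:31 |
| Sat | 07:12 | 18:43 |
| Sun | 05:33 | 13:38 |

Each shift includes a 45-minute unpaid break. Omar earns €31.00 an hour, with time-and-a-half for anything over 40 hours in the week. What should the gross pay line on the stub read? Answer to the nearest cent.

Tue: 10:10–20:02 = 9 h 52 min; less 45 min break → 9 h 7 min
Wed: 10:09–21:48 = 11 h 39 min; less 45 min break → 10 h 54 min
Thu: 07:52–15:04 = 7 h 12 min; less 45 min break → 6 h 27 min
Fri: 05:30–13:31 = 8 h 1 min; less 45 min break → 7 h 16 min
Sat: 07:12–18:43 = 11 h 31 min; less 45 min break → 10 h 46 min
Sun: 05:33–13:38 = 8 h 5 min; less 45 min break → 7 h 20 min
Total worked: 51 h 50 min = 3110 min.
Regular 40 h 0 min = 2400 min at €31.00/h; overtime 11 h 50 min = 710 min at €46.50/h.
Pay = (2400 × €31.00 + 710 × €46.50) ÷ 60 = €1790.25.

€1790.25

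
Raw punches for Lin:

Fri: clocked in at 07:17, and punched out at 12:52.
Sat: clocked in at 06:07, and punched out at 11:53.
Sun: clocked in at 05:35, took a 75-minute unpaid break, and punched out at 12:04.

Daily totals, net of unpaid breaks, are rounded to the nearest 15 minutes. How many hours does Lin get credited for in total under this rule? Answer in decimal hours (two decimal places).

16.50 hours

Fri: 07:17–12:52 = 5 h 35 min → rounds to 5 h 30 min
Sat: 06:07–11:53 = 5 h 46 min → rounds to 5 h 45 min
Sun: 05:35–12:04 = 6 h 29 min − 75 min = 5 h 14 min → rounds to 5 h 15 min
Total credited: 16 h 30 min.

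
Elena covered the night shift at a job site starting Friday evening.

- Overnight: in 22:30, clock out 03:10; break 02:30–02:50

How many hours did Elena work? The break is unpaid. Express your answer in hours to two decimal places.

Overnight: 22:30 → midnight = 1 h 30 min; midnight → 03:10 = 3 h 10 min; span 4 h 40 min; less 20 min break → 4 h 20 min

4.33 hours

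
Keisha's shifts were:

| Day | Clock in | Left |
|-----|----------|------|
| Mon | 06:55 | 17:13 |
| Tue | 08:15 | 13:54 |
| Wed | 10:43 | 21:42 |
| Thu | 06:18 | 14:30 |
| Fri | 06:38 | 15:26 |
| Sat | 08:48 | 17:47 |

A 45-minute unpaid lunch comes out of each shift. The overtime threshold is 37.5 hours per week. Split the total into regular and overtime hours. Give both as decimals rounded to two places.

Mon: 06:55–17:13 = 10 h 18 min; less 45 min break → 9 h 33 min
Tue: 08:15–13:54 = 5 h 39 min; less 45 min break → 4 h 54 min
Wed: 10:43–21:42 = 10 h 59 min; less 45 min break → 10 h 14 min
Thu: 06:18–14:30 = 8 h 12 min; less 45 min break → 7 h 27 min
Fri: 06:38–15:26 = 8 h 48 min; less 45 min break → 8 h 3 min
Sat: 08:48–17:47 = 8 h 59 min; less 45 min break → 8 h 14 min
Total worked: 48 h 25 min = 48.42 h.
Threshold 37.5 h → overtime 10 h 55 min, regular 37 h 30 min.

Regular 37.50 hours, overtime 10.92 hours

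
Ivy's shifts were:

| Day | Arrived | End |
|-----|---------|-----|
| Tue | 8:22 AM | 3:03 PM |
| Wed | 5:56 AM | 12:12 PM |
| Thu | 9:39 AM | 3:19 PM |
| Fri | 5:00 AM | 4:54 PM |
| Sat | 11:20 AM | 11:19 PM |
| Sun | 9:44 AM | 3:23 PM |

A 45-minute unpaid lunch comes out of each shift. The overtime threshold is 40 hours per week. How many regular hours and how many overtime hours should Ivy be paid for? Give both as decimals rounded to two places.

Regular 40.00 hours, overtime 3.65 hours

Tue: 8:22 AM–3:03 PM = 6 h 41 min; less 45 min break → 5 h 56 min
Wed: 5:56 AM–12:12 PM = 6 h 16 min; less 45 min break → 5 h 31 min
Thu: 9:39 AM–3:19 PM = 5 h 40 min; less 45 min break → 4 h 55 min
Fri: 5:00 AM–4:54 PM = 11 h 54 min; less 45 min break → 11 h 9 min
Sat: 11:20 AM–11:19 PM = 11 h 59 min; less 45 min break → 11 h 14 min
Sun: 9:44 AM–3:23 PM = 5 h 39 min; less 45 min break → 4 h 54 min
Total worked: 43 h 39 min = 43.65 h.
Threshold 40 h → overtime 3 h 39 min, regular 40 h 0 min.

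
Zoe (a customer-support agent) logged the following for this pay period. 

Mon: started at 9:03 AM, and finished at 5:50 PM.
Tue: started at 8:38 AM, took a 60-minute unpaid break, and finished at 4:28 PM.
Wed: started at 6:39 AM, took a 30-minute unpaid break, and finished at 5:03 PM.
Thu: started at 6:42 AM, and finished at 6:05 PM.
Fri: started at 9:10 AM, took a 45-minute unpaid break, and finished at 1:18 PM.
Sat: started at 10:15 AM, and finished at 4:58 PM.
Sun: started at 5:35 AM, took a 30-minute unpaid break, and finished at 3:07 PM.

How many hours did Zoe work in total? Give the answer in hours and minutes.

56 h 2 min

Mon: 9:03 AM–5:50 PM = 8 h 47 min
Tue: 8:38 AM–4:28 PM = 7 h 50 min; less 60 min break → 6 h 50 min
Wed: 6:39 AM–5:03 PM = 10 h 24 min; less 30 min break → 9 h 54 min
Thu: 6:42 AM–6:05 PM = 11 h 23 min
Fri: 9:10 AM–1:18 PM = 4 h 8 min; less 45 min break → 3 h 23 min
Sat: 10:15 AM–4:58 PM = 6 h 43 min
Sun: 5:35 AM–3:07 PM = 9 h 32 min; less 30 min break → 9 h 2 min
Total: 8 h 47 min + 6 h 50 min + 9 h 54 min + 11 h 23 min + 3 h 23 min + 6 h 43 min + 9 h 2 min = 56 h 2 min.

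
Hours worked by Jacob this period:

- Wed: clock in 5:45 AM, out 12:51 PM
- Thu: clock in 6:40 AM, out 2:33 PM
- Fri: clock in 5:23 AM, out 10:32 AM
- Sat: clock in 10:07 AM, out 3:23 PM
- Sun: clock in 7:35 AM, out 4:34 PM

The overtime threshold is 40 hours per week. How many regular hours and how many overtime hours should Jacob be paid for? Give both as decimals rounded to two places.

Regular 34.38 hours, overtime 0.00 hours

Wed: 5:45 AM–12:51 PM = 7 h 6 min
Thu: 6:40 AM–2:33 PM = 7 h 53 min
Fri: 5:23 AM–10:32 AM = 5 h 9 min
Sat: 10:07 AM–3:23 PM = 5 h 16 min
Sun: 7:35 AM–4:34 PM = 8 h 59 min
Total worked: 34 h 23 min = 34.38 h.
Threshold 40 h → overtime 0 h 0 min, regular 34 h 23 min.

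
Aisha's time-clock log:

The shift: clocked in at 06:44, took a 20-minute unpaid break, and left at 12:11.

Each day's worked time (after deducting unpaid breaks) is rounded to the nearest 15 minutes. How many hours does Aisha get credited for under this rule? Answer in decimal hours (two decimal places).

The shift: 06:44–12:11 = 5 h 27 min − 20 min = 5 h 7 min → rounds to 5 h 0 min

5.00 hours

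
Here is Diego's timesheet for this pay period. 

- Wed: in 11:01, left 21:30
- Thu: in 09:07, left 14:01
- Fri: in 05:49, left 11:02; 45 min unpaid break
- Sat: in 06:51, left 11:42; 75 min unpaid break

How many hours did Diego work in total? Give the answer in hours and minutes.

23 h 27 min

Wed: 11:01–21:30 = 10 h 29 min
Thu: 09:07–14:01 = 4 h 54 min
Fri: 05:49–11:02 = 5 h 13 min; less 45 min break → 4 h 28 min
Sat: 06:51–11:42 = 4 h 51 min; less 75 min break → 3 h 36 min
Total: 10 h 29 min + 4 h 54 min + 4 h 28 min + 3 h 36 min = 23 h 27 min.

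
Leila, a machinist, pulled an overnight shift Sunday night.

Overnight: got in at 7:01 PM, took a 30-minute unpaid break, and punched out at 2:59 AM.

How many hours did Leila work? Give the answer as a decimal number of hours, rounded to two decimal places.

7.47 hours

Overnight: 7:01 PM → midnight = 4 h 59 min; midnight → 2:59 AM = 2 h 59 min; span 7 h 58 min; less 30 min break → 7 h 28 min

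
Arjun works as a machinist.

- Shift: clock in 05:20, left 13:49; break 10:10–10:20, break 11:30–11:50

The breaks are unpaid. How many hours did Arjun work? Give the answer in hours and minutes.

Shift: 05:20–13:49 = 8 h 29 min; less 30 min break → 7 h 59 min

7 h 59 min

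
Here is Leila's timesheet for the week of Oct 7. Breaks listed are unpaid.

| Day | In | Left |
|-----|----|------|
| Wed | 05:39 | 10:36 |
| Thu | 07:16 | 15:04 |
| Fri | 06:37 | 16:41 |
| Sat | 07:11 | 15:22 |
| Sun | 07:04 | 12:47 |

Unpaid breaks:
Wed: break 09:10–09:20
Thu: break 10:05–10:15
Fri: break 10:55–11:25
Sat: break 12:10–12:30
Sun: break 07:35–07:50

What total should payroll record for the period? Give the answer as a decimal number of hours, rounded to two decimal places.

Wed: 05:39–10:36 = 4 h 57 min; less 10 min break → 4 h 47 min
Thu: 07:16–15:04 = 7 h 48 min; less 10 min break → 7 h 38 min
Fri: 06:37–16:41 = 10 h 4 min; less 30 min break → 9 h 34 min
Sat: 07:11–15:22 = 8 h 11 min; less 20 min break → 7 h 51 min
Sun: 07:04–12:47 = 5 h 43 min; less 15 min break → 5 h 28 min
Total: 4 h 47 min + 7 h 38 min + 9 h 34 min + 7 h 51 min + 5 h 28 min = 35 h 18 min.

35.30 hours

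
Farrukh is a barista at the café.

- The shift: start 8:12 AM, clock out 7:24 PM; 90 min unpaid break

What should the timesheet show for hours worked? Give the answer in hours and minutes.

The shift: 8:12 AM–7:24 PM = 11 h 12 min; less 90 min break → 9 h 42 min

9 h 42 min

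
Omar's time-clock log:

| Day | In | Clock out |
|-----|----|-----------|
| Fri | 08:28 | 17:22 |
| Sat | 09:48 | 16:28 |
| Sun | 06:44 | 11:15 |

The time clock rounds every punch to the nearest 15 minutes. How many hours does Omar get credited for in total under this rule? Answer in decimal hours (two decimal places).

20.00 hours

Fri: in 08:28→08:30, out 17:22→17:15; 8 h 45 min
Sat: in 09:48→09:45, out 16:28→16:30; 6 h 45 min
Sun: in 06:44→06:45, out 11:15→11:15; 4 h 30 min
Total credited: 20 h 0 min.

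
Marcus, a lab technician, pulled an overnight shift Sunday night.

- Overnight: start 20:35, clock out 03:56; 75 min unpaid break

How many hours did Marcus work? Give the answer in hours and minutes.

6 h 6 min

Overnight: 20:35 → midnight = 3 h 25 min; midnight → 03:56 = 3 h 56 min; span 7 h 21 min; less 75 min break → 6 h 6 min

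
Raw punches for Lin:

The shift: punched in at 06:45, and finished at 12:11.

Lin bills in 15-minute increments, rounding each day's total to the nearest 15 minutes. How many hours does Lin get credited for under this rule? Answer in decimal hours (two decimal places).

5.50 hours

The shift: 06:45–12:11 = 5 h 26 min → rounds to 5 h 30 min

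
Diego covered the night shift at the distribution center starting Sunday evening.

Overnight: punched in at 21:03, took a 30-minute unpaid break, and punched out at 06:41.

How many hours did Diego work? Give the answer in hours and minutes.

Overnight: 21:03 → midnight = 2 h 57 min; midnight → 06:41 = 6 h 41 min; span 9 h 38 min; less 30 min break → 9 h 8 min

9 h 8 min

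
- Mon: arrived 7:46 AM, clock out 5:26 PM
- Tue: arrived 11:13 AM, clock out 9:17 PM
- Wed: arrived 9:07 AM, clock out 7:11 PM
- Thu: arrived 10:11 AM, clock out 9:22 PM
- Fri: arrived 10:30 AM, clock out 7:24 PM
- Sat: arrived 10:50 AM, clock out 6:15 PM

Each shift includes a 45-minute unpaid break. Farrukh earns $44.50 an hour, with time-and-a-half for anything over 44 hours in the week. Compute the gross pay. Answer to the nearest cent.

$2545.40

Mon: 7:46 AM–5:26 PM = 9 h 40 min; less 45 min break → 8 h 55 min
Tue: 11:13 AM–9:17 PM = 10 h 4 min; less 45 min break → 9 h 19 min
Wed: 9:07 AM–7:11 PM = 10 h 4 min; less 45 min break → 9 h 19 min
Thu: 10:11 AM–9:22 PM = 11 h 11 min; less 45 min break → 10 h 26 min
Fri: 10:30 AM–7:24 PM = 8 h 54 min; less 45 min break → 8 h 9 min
Sat: 10:50 AM–6:15 PM = 7 h 25 min; less 45 min break → 6 h 40 min
Total worked: 52 h 48 min = 3168 min.
Regular 44 h 0 min = 2640 min at $44.50/h; overtime 8 h 48 min = 528 min at $66.75/h.
Pay = (2640 × $44.50 + 528 × $66.75) ÷ 60 = $2545.40.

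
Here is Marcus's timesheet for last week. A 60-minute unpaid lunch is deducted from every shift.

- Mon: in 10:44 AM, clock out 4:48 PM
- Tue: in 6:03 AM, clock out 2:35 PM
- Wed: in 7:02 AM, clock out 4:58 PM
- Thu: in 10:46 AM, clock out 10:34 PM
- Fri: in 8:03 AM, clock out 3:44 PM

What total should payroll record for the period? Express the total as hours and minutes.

Mon: 10:44 AM–4:48 PM = 6 h 4 min; less 60 min break → 5 h 4 min
Tue: 6:03 AM–2:35 PM = 8 h 32 min; less 60 min break → 7 h 32 min
Wed: 7:02 AM–4:58 PM = 9 h 56 min; less 60 min break → 8 h 56 min
Thu: 10:46 AM–10:34 PM = 11 h 48 min; less 60 min break → 10 h 48 min
Fri: 8:03 AM–3:44 PM = 7 h 41 min; less 60 min break → 6 h 41 min
Total: 5 h 4 min + 7 h 32 min + 8 h 56 min + 10 h 48 min + 6 h 41 min = 39 h 1 min.

39 h 1 min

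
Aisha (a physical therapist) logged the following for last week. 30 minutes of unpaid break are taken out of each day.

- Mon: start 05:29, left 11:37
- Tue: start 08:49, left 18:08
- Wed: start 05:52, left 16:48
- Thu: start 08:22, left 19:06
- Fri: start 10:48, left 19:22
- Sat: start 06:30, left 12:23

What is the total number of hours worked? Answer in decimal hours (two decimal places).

Mon: 05:29–11:37 = 6 h 8 min; less 30 min break → 5 h 38 min
Tue: 08:49–18:08 = 9 h 19 min; less 30 min break → 8 h 49 min
Wed: 05:52–16:48 = 10 h 56 min; less 30 min break → 10 h 26 min
Thu: 08:22–19:06 = 10 h 44 min; less 30 min break → 10 h 14 min
Fri: 10:48–19:22 = 8 h 34 min; less 30 min break → 8 h 4 min
Sat: 06:30–12:23 = 5 h 53 min; less 30 min break → 5 h 23 min
Total: 5 h 38 min + 8 h 49 min + 10 h 26 min + 10 h 14 min + 8 h 4 min + 5 h 23 min = 48 h 34 min.

48.57 hours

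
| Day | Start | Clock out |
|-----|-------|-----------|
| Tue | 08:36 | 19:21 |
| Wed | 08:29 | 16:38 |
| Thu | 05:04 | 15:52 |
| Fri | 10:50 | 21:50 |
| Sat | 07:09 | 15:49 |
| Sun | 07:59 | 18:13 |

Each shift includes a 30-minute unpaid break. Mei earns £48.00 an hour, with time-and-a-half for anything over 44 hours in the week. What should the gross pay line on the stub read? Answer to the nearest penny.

Tue: 08:36–19:21 = 10 h 45 min; less 30 min break → 10 h 15 min
Wed: 08:29–16:38 = 8 h 9 min; less 30 min break → 7 h 39 min
Thu: 05:04–15:52 = 10 h 48 min; less 30 min break → 10 h 18 min
Fri: 10:50–21:50 = 11 h 0 min; less 30 min break → 10 h 30 min
Sat: 07:09–15:49 = 8 h 40 min; less 30 min break → 8 h 10 min
Sun: 07:59–18:13 = 10 h 14 min; less 30 min break → 9 h 44 min
Total worked: 56 h 36 min = 3396 min.
Regular 44 h 0 min = 2640 min at £48.00/h; overtime 12 h 36 min = 756 min at £72.00/h.
Pay = (2640 × £48.00 + 756 × £72.00) ÷ 60 = £3019.20.

£3019.20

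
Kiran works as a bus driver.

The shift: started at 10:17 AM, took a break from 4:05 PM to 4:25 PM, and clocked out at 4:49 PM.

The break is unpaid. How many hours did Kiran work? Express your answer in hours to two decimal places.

6.20 hours

The shift: 10:17 AM–4:49 PM = 6 h 32 min; less 20 min break → 6 h 12 min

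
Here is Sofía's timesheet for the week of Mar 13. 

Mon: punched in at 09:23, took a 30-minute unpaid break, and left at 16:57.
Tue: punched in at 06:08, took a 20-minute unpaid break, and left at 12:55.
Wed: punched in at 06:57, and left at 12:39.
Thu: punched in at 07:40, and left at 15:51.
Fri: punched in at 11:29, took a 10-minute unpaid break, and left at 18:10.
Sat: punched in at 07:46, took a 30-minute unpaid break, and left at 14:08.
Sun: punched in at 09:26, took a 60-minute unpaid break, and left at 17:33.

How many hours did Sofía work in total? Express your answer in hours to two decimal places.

46.90 hours

Mon: 09:23–16:57 = 7 h 34 min; less 30 min break → 7 h 4 min
Tue: 06:08–12:55 = 6 h 47 min; less 20 min break → 6 h 27 min
Wed: 06:57–12:39 = 5 h 42 min
Thu: 07:40–15:51 = 8 h 11 min
Fri: 11:29–18:10 = 6 h 41 min; less 10 min break → 6 h 31 min
Sat: 07:46–14:08 = 6 h 22 min; less 30 min break → 5 h 52 min
Sun: 09:26–17:33 = 8 h 7 min; less 60 min break → 7 h 7 min
Total: 7 h 4 min + 6 h 27 min + 5 h 42 min + 8 h 11 min + 6 h 31 min + 5 h 52 min + 7 h 7 min = 46 h 54 min.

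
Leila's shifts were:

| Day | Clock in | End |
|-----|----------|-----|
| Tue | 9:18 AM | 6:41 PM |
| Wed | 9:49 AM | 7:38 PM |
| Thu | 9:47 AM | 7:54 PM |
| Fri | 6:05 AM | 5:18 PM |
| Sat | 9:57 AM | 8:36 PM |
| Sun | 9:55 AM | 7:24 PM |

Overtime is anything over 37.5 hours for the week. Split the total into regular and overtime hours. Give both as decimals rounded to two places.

Tue: 9:18 AM–6:41 PM = 9 h 23 min
Wed: 9:49 AM–7:38 PM = 9 h 49 min
Thu: 9:47 AM–7:54 PM = 10 h 7 min
Fri: 6:05 AM–5:18 PM = 11 h 13 min
Sat: 9:57 AM–8:36 PM = 10 h 39 min
Sun: 9:55 AM–7:24 PM = 9 h 29 min
Total worked: 60 h 40 min = 60.67 h.
Threshold 37.5 h → overtime 23 h 10 min, regular 37 h 30 min.

Regular 37.50 hours, overtime 23.17 hours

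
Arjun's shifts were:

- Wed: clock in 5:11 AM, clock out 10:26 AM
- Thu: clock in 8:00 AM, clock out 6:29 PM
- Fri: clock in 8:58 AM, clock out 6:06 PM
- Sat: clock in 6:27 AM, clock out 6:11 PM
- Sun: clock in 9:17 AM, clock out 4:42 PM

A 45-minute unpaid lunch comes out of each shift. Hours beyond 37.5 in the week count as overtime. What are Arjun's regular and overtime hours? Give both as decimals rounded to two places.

Regular 37.50 hours, overtime 2.77 hours

Wed: 5:11 AM–10:26 AM = 5 h 15 min; less 45 min break → 4 h 30 min
Thu: 8:00 AM–6:29 PM = 10 h 29 min; less 45 min break → 9 h 44 min
Fri: 8:58 AM–6:06 PM = 9 h 8 min; less 45 min break → 8 h 23 min
Sat: 6:27 AM–6:11 PM = 11 h 44 min; less 45 min break → 10 h 59 min
Sun: 9:17 AM–4:42 PM = 7 h 25 min; less 45 min break → 6 h 40 min
Total worked: 40 h 16 min = 40.27 h.
Threshold 37.5 h → overtime 2 h 46 min, regular 37 h 30 min.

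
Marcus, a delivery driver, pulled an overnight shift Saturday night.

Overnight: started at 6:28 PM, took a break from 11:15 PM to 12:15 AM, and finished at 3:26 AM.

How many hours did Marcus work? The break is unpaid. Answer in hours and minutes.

Overnight: 6:28 PM → midnight = 5 h 32 min; midnight → 3:26 AM = 3 h 26 min; span 8 h 58 min; less 60 min break → 7 h 58 min

7 h 58 min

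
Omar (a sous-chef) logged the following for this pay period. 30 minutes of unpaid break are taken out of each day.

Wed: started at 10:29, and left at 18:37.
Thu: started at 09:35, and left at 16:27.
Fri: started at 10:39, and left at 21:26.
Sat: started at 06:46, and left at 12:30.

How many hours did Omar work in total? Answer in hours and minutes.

Wed: 10:29–18:37 = 8 h 8 min; less 30 min break → 7 h 38 min
Thu: 09:35–16:27 = 6 h 52 min; less 30 min break → 6 h 22 min
Fri: 10:39–21:26 = 10 h 47 min; less 30 min break → 10 h 17 min
Sat: 06:46–12:30 = 5 h 44 min; less 30 min break → 5 h 14 min
Total: 7 h 38 min + 6 h 22 min + 10 h 17 min + 5 h 14 min = 29 h 31 min.

29 h 31 min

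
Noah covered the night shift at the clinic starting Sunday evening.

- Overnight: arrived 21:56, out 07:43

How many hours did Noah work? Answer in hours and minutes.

9 h 47 min

Overnight: 21:56 → midnight = 2 h 4 min; midnight → 07:43 = 7 h 43 min; span 9 h 47 min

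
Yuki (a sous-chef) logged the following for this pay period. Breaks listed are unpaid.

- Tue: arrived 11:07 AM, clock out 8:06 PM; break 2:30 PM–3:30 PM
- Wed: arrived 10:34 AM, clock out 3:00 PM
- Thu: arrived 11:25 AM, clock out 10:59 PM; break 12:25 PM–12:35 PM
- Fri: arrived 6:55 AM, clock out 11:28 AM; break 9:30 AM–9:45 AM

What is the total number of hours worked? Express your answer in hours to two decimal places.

Tue: 11:07 AM–8:06 PM = 8 h 59 min; less 60 min break → 7 h 59 min
Wed: 10:34 AM–3:00 PM = 4 h 26 min
Thu: 11:25 AM–10:59 PM = 11 h 34 min; less 10 min break → 11 h 24 min
Fri: 6:55 AM–11:28 AM = 4 h 33 min; less 15 min break → 4 h 18 min
Total: 7 h 59 min + 4 h 26 min + 11 h 24 min + 4 h 18 min = 28 h 7 min.

28.12 hours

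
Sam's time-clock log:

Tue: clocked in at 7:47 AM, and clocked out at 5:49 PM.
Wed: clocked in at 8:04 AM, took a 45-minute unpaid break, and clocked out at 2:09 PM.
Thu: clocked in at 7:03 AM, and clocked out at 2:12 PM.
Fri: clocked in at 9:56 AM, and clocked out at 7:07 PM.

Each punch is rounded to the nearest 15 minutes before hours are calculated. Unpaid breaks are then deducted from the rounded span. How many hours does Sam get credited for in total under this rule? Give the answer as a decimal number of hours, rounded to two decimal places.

Tue: in 7:47 AM→7:45 AM, out 5:49 PM→5:45 PM; 10 h 0 min
Wed: in 8:04 AM→8:00 AM, out 2:09 PM→2:15 PM; 6 h 15 min − 45 min = 5 h 30 min
Thu: in 7:03 AM→7:00 AM, out 2:12 PM→2:15 PM; 7 h 15 min
Fri: in 9:56 AM→10:00 AM, out 7:07 PM→7:00 PM; 9 h 0 min
Total credited: 31 h 45 min.

31.75 hours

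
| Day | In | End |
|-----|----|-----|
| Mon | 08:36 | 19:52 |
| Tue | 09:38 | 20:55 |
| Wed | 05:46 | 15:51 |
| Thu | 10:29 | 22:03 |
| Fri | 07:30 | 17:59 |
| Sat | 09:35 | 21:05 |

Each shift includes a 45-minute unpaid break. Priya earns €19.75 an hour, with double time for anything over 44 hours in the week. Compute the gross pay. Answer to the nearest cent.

Mon: 08:36–19:52 = 11 h 16 min; less 45 min break → 10 h 31 min
Tue: 09:38–20:55 = 11 h 17 min; less 45 min break → 10 h 32 min
Wed: 05:46–15:51 = 10 h 5 min; less 45 min break → 9 h 20 min
Thu: 10:29–22:03 = 11 h 34 min; less 45 min break → 10 h 49 min
Fri: 07:30–17:59 = 10 h 29 min; less 45 min break → 9 h 44 min
Sat: 09:35–21:05 = 11 h 30 min; less 45 min break → 10 h 45 min
Total worked: 61 h 41 min = 3701 min.
Regular 44 h 0 min = 2640 min at €19.75/h; overtime 17 h 41 min = 1061 min at €39.50/h.
Pay = (2640 × €19.75 + 1061 × €39.50) ÷ 60 = €1567.49.

€1567.49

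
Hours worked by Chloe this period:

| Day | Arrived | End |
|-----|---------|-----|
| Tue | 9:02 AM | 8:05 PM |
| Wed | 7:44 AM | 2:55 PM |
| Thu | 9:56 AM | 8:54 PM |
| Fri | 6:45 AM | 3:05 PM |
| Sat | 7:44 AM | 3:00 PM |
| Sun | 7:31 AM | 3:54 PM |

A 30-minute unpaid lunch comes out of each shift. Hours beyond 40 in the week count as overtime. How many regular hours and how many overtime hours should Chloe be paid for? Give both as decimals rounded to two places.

Regular 40.00 hours, overtime 10.18 hours

Tue: 9:02 AM–8:05 PM = 11 h 3 min; less 30 min break → 10 h 33 min
Wed: 7:44 AM–2:55 PM = 7 h 11 min; less 30 min break → 6 h 41 min
Thu: 9:56 AM–8:54 PM = 10 h 58 min; less 30 min break → 10 h 28 min
Fri: 6:45 AM–3:05 PM = 8 h 20 min; less 30 min break → 7 h 50 min
Sat: 7:44 AM–3:00 PM = 7 h 16 min; less 30 min break → 6 h 46 min
Sun: 7:31 AM–3:54 PM = 8 h 23 min; less 30 min break → 7 h 53 min
Total worked: 50 h 11 min = 50.18 h.
Threshold 40 h → overtime 10 h 11 min, regular 40 h 0 min.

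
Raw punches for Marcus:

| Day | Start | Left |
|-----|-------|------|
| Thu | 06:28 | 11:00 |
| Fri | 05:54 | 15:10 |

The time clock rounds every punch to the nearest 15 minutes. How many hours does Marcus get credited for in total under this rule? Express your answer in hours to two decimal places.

Thu: in 06:28→06:30, out 11:00→11:00; 4 h 30 min
Fri: in 05:54→06:00, out 15:10→15:15; 9 h 15 min
Total credited: 13 h 45 min.

13.75 hours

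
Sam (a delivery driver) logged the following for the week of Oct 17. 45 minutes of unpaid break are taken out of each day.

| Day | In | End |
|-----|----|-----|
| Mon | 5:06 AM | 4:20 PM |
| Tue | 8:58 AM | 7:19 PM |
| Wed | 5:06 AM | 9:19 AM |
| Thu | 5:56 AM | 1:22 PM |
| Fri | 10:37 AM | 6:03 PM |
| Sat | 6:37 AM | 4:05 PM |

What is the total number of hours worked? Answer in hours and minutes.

Mon: 5:06 AM–4:20 PM = 11 h 14 min; less 45 min break → 10 h 29 min
Tue: 8:58 AM–7:19 PM = 10 h 21 min; less 45 min break → 9 h 36 min
Wed: 5:06 AM–9:19 AM = 4 h 13 min; less 45 min break → 3 h 28 min
Thu: 5:56 AM–1:22 PM = 7 h 26 min; less 45 min break → 6 h 41 min
Fri: 10:37 AM–6:03 PM = 7 h 26 min; less 45 min break → 6 h 41 min
Sat: 6:37 AM–4:05 PM = 9 h 28 min; less 45 min break → 8 h 43 min
Total: 10 h 29 min + 9 h 36 min + 3 h 28 min + 6 h 41 min + 6 h 41 min + 8 h 43 min = 45 h 38 min.

45 h 38 min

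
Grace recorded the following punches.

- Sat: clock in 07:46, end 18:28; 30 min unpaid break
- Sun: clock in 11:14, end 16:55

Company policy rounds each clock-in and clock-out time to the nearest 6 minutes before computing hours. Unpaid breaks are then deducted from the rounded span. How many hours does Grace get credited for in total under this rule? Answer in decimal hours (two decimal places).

15.90 hours

Sat: in 07:46→07:48, out 18:28→18:30; 10 h 42 min − 30 min = 10 h 12 min
Sun: in 11:14→11:12, out 16:55→16:54; 5 h 42 min
Total credited: 15 h 54 min.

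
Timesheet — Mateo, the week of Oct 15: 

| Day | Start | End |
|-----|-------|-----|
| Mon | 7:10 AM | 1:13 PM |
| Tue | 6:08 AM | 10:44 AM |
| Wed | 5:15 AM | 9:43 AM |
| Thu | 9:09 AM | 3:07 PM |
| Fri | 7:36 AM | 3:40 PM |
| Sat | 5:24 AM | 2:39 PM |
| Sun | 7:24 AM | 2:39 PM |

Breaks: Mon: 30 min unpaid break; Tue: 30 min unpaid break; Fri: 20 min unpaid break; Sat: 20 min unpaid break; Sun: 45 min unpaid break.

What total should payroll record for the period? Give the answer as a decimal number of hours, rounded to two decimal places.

Mon: 7:10 AM–1:13 PM = 6 h 3 min; less 30 min break → 5 h 33 min
Tue: 6:08 AM–10:44 AM = 4 h 36 min; less 30 min break → 4 h 6 min
Wed: 5:15 AM–9:43 AM = 4 h 28 min
Thu: 9:09 AM–3:07 PM = 5 h 58 min
Fri: 7:36 AM–3:40 PM = 8 h 4 min; less 20 min break → 7 h 44 min
Sat: 5:24 AM–2:39 PM = 9 h 15 min; less 20 min break → 8 h 55 min
Sun: 7:24 AM–2:39 PM = 7 h 15 min; less 45 min break → 6 h 30 min
Total: 5 h 33 min + 4 h 6 min + 4 h 28 min + 5 h 58 min + 7 h 44 min + 8 h 55 min + 6 h 30 min = 43 h 14 min.

43.23 hours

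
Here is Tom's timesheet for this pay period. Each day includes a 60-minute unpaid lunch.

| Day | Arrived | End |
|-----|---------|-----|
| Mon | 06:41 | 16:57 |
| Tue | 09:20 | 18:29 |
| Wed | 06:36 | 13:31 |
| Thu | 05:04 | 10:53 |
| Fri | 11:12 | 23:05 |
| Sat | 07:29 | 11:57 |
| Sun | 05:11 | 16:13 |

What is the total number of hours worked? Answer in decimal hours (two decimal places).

52.53 hours

Mon: 06:41–16:57 = 10 h 16 min; less 60 min break → 9 h 16 min
Tue: 09:20–18:29 = 9 h 9 min; less 60 min break → 8 h 9 min
Wed: 06:36–13:31 = 6 h 55 min; less 60 min break → 5 h 55 min
Thu: 05:04–10:53 = 5 h 49 min; less 60 min break → 4 h 49 min
Fri: 11:12–23:05 = 11 h 53 min; less 60 min break → 10 h 53 min
Sat: 07:29–11:57 = 4 h 28 min; less 60 min break → 3 h 28 min
Sun: 05:11–16:13 = 11 h 2 min; less 60 min break → 10 h 2 min
Total: 9 h 16 min + 8 h 9 min + 5 h 55 min + 4 h 49 min + 10 h 53 min + 3 h 28 min + 10 h 2 min = 52 h 32 min.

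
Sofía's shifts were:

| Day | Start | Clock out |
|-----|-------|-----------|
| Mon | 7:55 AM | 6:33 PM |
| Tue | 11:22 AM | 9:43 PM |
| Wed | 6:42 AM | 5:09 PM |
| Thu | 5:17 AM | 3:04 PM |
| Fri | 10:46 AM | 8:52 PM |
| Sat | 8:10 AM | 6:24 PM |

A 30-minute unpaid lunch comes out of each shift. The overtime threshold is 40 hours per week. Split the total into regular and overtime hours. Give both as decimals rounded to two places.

Mon: 7:55 AM–6:33 PM = 10 h 38 min; less 30 min break → 10 h 8 min
Tue: 11:22 AM–9:43 PM = 10 h 21 min; less 30 min break → 9 h 51 min
Wed: 6:42 AM–5:09 PM = 10 h 27 min; less 30 min break → 9 h 57 min
Thu: 5:17 AM–3:04 PM = 9 h 47 min; less 30 min break → 9 h 17 min
Fri: 10:46 AM–8:52 PM = 10 h 6 min; less 30 min break → 9 h 36 min
Sat: 8:10 AM–6:24 PM = 10 h 14 min; less 30 min break → 9 h 44 min
Total worked: 58 h 33 min = 58.55 h.
Threshold 40 h → overtime 18 h 33 min, regular 40 h 0 min.

Regular 40.00 hours, overtime 18.55 hours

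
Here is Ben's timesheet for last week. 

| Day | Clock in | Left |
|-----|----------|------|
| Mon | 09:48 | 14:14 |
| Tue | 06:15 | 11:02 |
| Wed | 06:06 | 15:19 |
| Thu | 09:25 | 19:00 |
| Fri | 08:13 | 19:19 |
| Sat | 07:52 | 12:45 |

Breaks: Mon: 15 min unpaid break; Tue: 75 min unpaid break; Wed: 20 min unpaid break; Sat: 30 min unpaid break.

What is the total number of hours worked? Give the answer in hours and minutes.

Mon: 09:48–14:14 = 4 h 26 min; less 15 min break → 4 h 11 min
Tue: 06:15–11:02 = 4 h 47 min; less 75 min break → 3 h 32 min
Wed: 06:06–15:19 = 9 h 13 min; less 20 min break → 8 h 53 min
Thu: 09:25–19:00 = 9 h 35 min
Fri: 08:13–19:19 = 11 h 6 min
Sat: 07:52–12:45 = 4 h 53 min; less 30 min break → 4 h 23 min
Total: 4 h 11 min + 3 h 32 min + 8 h 53 min + 9 h 35 min + 11 h 6 min + 4 h 23 min = 41 h 40 min.

41 h 40 min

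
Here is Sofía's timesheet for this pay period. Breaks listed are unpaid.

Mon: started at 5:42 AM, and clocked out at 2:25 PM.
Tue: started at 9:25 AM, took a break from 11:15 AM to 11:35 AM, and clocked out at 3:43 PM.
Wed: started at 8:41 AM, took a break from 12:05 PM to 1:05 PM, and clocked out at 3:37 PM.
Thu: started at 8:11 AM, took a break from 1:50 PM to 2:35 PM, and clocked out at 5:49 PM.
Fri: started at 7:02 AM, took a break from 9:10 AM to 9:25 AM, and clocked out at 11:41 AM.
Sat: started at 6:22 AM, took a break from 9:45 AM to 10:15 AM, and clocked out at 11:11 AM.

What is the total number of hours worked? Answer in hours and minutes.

Mon: 5:42 AM–2:25 PM = 8 h 43 min
Tue: 9:25 AM–3:43 PM = 6 h 18 min; less 20 min break → 5 h 58 min
Wed: 8:41 AM–3:37 PM = 6 h 56 min; less 60 min break → 5 h 56 min
Thu: 8:11 AM–5:49 PM = 9 h 38 min; less 45 min break → 8 h 53 min
Fri: 7:02 AM–11:41 AM = 4 h 39 min; less 15 min break → 4 h 24 min
Sat: 6:22 AM–11:11 AM = 4 h 49 min; less 30 min break → 4 h 19 min
Total: 8 h 43 min + 5 h 58 min + 5 h 56 min + 8 h 53 min + 4 h 24 min + 4 h 19 min = 38 h 13 min.

38 h 13 min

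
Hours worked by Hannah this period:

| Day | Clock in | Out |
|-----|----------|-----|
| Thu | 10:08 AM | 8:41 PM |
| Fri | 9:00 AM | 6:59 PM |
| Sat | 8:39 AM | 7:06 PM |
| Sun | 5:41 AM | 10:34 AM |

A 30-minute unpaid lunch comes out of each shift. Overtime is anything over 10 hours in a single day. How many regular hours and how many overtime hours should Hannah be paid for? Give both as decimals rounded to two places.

Thu: 10:08 AM–8:41 PM = 10 h 33 min; less 30 min break → 10 h 3 min
Fri: 9:00 AM–6:59 PM = 9 h 59 min; less 30 min break → 9 h 29 min
Sat: 8:39 AM–7:06 PM = 10 h 27 min; less 30 min break → 9 h 57 min
Sun: 5:41 AM–10:34 AM = 4 h 53 min; less 30 min break → 4 h 23 min
Thu reg 10 h 0 min / OT 0 h 3 min; Fri reg 9 h 29 min / OT 0 h 0 min; Sat reg 9 h 57 min / OT 0 h 0 min; Sun reg 4 h 23 min / OT 0 h 0 min.
Totals: regular 33 h 49 min, overtime 0 h 3 min.

Regular 33.82 hours, overtime 0.05 hours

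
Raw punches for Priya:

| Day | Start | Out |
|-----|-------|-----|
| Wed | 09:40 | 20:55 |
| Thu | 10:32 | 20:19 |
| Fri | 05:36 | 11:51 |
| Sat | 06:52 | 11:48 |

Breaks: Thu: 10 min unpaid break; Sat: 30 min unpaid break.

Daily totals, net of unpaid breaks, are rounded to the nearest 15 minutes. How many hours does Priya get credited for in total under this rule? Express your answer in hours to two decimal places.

Wed: 09:40–20:55 = 11 h 15 min → rounds to 11 h 15 min
Thu: 10:32–20:19 = 9 h 47 min − 10 min = 9 h 37 min → rounds to 9 h 30 min
Fri: 05:36–11:51 = 6 h 15 min → rounds to 6 h 15 min
Sat: 06:52–11:48 = 4 h 56 min − 30 min = 4 h 26 min → rounds to 4 h 30 min
Total credited: 31 h 30 min.

31.50 hours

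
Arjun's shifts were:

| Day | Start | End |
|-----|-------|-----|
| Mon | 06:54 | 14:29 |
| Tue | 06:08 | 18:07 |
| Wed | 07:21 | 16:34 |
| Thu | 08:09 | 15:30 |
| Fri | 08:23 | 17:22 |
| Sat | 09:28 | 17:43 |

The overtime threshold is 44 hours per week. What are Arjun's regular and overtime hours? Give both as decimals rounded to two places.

Regular 44.00 hours, overtime 9.37 hours

Mon: 06:54–14:29 = 7 h 35 min
Tue: 06:08–18:07 = 11 h 59 min
Wed: 07:21–16:34 = 9 h 13 min
Thu: 08:09–15:30 = 7 h 21 min
Fri: 08:23–17:22 = 8 h 59 min
Sat: 09:28–17:43 = 8 h 15 min
Total worked: 53 h 22 min = 53.37 h.
Threshold 44 h → overtime 9 h 22 min, regular 44 h 0 min.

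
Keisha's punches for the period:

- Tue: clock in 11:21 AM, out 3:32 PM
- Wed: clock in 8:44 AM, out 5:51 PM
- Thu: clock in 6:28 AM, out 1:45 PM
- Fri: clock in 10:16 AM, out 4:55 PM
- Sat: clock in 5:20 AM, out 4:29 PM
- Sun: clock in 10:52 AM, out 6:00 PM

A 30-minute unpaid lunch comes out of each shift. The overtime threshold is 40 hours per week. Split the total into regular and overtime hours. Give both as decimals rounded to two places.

Regular 40.00 hours, overtime 2.52 hours

Tue: 11:21 AM–3:32 PM = 4 h 11 min; less 30 min break → 3 h 41 min
Wed: 8:44 AM–5:51 PM = 9 h 7 min; less 30 min break → 8 h 37 min
Thu: 6:28 AM–1:45 PM = 7 h 17 min; less 30 min break → 6 h 47 min
Fri: 10:16 AM–4:55 PM = 6 h 39 min; less 30 min break → 6 h 9 min
Sat: 5:20 AM–4:29 PM = 11 h 9 min; less 30 min break → 10 h 39 min
Sun: 10:52 AM–6:00 PM = 7 h 8 min; less 30 min break → 6 h 38 min
Total worked: 42 h 31 min = 42.52 h.
Threshold 40 h → overtime 2 h 31 min, regular 40 h 0 min.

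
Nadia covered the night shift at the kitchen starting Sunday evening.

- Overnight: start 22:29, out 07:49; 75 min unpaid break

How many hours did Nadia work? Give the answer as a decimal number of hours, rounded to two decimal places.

8.08 hours

Overnight: 22:29 → midnight = 1 h 31 min; midnight → 07:49 = 7 h 49 min; span 9 h 20 min; less 75 min break → 8 h 5 min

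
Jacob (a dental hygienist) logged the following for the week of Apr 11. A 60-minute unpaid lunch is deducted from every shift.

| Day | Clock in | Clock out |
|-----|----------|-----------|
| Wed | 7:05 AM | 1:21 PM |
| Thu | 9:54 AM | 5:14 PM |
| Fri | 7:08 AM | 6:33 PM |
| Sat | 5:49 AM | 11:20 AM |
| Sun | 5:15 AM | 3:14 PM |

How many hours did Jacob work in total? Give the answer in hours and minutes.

Wed: 7:05 AM–1:21 PM = 6 h 16 min; less 60 min break → 5 h 16 min
Thu: 9:54 AM–5:14 PM = 7 h 20 min; less 60 min break → 6 h 20 min
Fri: 7:08 AM–6:33 PM = 11 h 25 min; less 60 min break → 10 h 25 min
Sat: 5:49 AM–11:20 AM = 5 h 31 min; less 60 min break → 4 h 31 min
Sun: 5:15 AM–3:14 PM = 9 h 59 min; less 60 min break → 8 h 59 min
Total: 5 h 16 min + 6 h 20 min + 10 h 25 min + 4 h 31 min + 8 h 59 min = 35 h 31 min.

35 h 31 min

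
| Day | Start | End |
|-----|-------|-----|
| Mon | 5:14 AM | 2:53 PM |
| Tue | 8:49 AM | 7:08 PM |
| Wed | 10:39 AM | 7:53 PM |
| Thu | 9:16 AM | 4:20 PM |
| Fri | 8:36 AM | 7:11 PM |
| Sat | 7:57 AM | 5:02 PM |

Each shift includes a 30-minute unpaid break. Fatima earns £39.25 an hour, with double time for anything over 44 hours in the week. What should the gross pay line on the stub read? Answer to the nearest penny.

Mon: 5:14 AM–2:53 PM = 9 h 39 min; less 30 min break → 9 h 9 min
Tue: 8:49 AM–7:08 PM = 10 h 19 min; less 30 min break → 9 h 49 min
Wed: 10:39 AM–7:53 PM = 9 h 14 min; less 30 min break → 8 h 44 min
Thu: 9:16 AM–4:20 PM = 7 h 4 min; less 30 min break → 6 h 34 min
Fri: 8:36 AM–7:11 PM = 10 h 35 min; less 30 min break → 10 h 5 min
Sat: 7:57 AM–5:02 PM = 9 h 5 min; less 30 min break → 8 h 35 min
Total worked: 52 h 56 min = 3176 min.
Regular 44 h 0 min = 2640 min at £39.25/h; overtime 8 h 56 min = 536 min at £78.50/h.
Pay = (2640 × £39.25 + 536 × £78.50) ÷ 60 = £2428.27.

£2428.27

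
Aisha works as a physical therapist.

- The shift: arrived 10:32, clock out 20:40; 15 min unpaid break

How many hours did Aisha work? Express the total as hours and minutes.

The shift: 10:32–20:40 = 10 h 8 min; less 15 min break → 9 h 53 min

9 h 53 min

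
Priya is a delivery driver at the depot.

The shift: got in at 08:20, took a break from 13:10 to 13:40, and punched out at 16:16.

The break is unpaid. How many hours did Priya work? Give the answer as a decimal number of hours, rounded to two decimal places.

7.43 hours

The shift: 08:20–16:16 = 7 h 56 min; less 30 min break → 7 h 26 min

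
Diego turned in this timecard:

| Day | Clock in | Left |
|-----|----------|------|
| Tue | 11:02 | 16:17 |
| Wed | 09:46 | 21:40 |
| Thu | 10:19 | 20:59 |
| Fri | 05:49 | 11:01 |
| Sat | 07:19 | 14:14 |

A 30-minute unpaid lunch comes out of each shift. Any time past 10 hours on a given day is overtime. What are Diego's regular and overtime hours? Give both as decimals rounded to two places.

Tue: 11:02–16:17 = 5 h 15 min; less 30 min break → 4 h 45 min
Wed: 09:46–21:40 = 11 h 54 min; less 30 min break → 11 h 24 min
Thu: 10:19–20:59 = 10 h 40 min; less 30 min break → 10 h 10 min
Fri: 05:49–11:01 = 5 h 12 min; less 30 min break → 4 h 42 min
Sat: 07:19–14:14 = 6 h 55 min; less 30 min break → 6 h 25 min
Tue reg 4 h 45 min / OT 0 h 0 min; Wed reg 10 h 0 min / OT 1 h 24 min; Thu reg 10 h 0 min / OT 0 h 10 min; Fri reg 4 h 42 min / OT 0 h 0 min; Sat reg 6 h 25 min / OT 0 h 0 min.
Totals: regular 35 h 52 min, overtime 1 h 34 min.

Regular 35.87 hours, overtime 1.57 hours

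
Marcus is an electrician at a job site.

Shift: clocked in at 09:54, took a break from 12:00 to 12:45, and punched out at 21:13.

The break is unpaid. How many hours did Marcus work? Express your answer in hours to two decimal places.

Shift: 09:54–21:13 = 11 h 19 min; less 45 min break → 10 h 34 min

10.57 hours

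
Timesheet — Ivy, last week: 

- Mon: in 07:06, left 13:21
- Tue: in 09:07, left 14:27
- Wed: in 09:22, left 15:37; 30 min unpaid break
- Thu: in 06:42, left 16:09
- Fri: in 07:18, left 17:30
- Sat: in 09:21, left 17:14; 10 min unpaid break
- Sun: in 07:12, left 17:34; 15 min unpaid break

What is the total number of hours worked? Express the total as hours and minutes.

54 h 49 min

Mon: 07:06–13:21 = 6 h 15 min
Tue: 09:07–14:27 = 5 h 20 min
Wed: 09:22–15:37 = 6 h 15 min; less 30 min break → 5 h 45 min
Thu: 06:42–16:09 = 9 h 27 min
Fri: 07:18–17:30 = 10 h 12 min
Sat: 09:21–17:14 = 7 h 53 min; less 10 min break → 7 h 43 min
Sun: 07:12–17:34 = 10 h 22 min; less 15 min break → 10 h 7 min
Total: 6 h 15 min + 5 h 20 min + 5 h 45 min + 9 h 27 min + 10 h 12 min + 7 h 43 min + 10 h 7 min = 54 h 49 min.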